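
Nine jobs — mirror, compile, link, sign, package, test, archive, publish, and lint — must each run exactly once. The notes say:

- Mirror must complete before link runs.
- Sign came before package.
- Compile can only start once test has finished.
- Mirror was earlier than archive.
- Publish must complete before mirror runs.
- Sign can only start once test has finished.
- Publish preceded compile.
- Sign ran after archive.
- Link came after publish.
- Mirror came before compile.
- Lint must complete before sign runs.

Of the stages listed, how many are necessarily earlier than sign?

Directly stated before sign: archive, lint, and test.
Mirror reaches sign via mirror → archive → sign.
Publish reaches sign via publish → mirror → archive → sign.
No chain forces compile (or any of the others) ahead of sign.
That's archive, lint, mirror, publish, and test — 5 in all.

5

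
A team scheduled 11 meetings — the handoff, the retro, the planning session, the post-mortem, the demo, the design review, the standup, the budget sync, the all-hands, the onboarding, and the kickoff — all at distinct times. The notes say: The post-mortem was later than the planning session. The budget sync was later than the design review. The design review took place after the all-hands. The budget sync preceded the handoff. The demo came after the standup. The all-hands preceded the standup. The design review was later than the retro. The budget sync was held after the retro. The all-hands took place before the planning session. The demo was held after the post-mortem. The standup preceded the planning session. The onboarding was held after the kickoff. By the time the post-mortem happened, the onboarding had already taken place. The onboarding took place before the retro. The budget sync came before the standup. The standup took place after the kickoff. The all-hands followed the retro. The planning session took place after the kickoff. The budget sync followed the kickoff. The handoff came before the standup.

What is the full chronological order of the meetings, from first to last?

The constraints fix every adjacent pair, so only one ordering works:
the kickoff → the onboarding → the retro → the all-hands → the design review → the budget sync → the handoff → the standup → the planning session → the post-mortem → the demo.

the kickoff, the onboarding, the retro, the all-hands, the design review, the budget sync, the handoff, the standup, the planning session, the post-mortem, the demo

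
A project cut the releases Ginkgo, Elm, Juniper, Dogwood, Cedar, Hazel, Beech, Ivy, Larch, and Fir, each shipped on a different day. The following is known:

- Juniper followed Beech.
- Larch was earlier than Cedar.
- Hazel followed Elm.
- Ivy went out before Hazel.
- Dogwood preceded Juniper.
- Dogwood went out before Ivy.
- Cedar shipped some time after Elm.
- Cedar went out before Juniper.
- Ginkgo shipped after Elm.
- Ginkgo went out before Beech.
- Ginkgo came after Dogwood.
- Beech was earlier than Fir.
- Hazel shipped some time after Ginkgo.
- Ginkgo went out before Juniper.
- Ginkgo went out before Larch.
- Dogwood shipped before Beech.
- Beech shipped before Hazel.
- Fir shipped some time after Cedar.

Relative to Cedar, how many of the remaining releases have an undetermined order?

Forced before Cedar: Dogwood, Elm, Ginkgo, and Larch; forced after Cedar: Fir and Juniper.
That leaves Beech, Hazel, and Ivy with no forced order relative to Cedar — 3.

3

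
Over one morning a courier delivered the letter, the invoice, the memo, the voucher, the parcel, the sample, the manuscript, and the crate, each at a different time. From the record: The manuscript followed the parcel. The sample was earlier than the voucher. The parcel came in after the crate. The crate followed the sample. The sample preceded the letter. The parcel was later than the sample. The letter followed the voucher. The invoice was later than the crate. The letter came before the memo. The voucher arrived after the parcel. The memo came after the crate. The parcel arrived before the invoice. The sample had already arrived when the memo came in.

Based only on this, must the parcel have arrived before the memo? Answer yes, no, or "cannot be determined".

Chain the constraints: the parcel → the voucher → the letter → the memo. Each link is directly stated, so the parcel comes before the memo.

yes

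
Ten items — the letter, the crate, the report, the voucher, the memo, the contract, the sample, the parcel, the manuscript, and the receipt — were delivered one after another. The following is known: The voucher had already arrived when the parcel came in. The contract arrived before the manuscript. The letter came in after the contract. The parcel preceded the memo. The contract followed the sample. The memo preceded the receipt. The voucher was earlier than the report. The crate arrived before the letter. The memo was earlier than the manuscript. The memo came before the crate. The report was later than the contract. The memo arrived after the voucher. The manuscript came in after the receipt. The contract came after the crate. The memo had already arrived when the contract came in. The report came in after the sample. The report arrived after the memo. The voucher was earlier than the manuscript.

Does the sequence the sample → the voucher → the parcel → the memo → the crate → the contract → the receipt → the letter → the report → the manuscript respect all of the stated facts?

yes

Check each stated constraint against the proposed order — e.g. the sample is ahead of the report; the voucher is ahead of the manuscript. Every pair is in the required order; nothing is violated.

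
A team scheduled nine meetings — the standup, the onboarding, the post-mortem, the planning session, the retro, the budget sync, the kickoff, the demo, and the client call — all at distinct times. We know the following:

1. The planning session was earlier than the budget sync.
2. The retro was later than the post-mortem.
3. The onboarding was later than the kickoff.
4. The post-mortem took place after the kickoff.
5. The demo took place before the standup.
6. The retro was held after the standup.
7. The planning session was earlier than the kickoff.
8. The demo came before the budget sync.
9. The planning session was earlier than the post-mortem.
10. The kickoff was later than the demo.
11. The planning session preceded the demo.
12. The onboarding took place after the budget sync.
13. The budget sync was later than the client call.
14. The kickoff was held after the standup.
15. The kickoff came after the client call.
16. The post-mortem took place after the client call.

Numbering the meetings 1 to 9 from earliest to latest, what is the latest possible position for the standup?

The standup must come before the kickoff, the onboarding, the post-mortem, and the retro — 4 meetings forced after it.
Everything else can be placed before the standup in some valid order, so the standup can sit as late as position 9 − 4 = 5.

5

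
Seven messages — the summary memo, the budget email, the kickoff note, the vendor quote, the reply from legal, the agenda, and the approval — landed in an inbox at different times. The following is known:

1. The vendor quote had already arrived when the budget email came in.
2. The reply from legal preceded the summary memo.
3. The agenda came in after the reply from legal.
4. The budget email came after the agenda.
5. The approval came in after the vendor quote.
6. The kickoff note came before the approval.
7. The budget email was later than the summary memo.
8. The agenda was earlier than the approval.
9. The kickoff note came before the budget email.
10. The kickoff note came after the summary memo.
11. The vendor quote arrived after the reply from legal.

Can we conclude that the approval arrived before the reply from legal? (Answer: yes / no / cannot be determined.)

no

Tracing the constraints gives the reply from legal → the agenda → the approval, so the reply from legal must come before the approval.
That means the approval cannot be before the reply from legal.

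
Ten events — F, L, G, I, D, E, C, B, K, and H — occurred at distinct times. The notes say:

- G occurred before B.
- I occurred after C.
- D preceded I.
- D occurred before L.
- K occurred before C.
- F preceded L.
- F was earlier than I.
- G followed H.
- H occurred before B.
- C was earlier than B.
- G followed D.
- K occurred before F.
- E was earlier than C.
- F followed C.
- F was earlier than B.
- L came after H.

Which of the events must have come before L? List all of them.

C, D, E, F, H, K

Directly stated before L: D, F, and H.
C reaches L via C → F → L.
E reaches L via E → C → F → L.
K reaches L via K → F → L.
No chain forces G (or any of the others) ahead of L.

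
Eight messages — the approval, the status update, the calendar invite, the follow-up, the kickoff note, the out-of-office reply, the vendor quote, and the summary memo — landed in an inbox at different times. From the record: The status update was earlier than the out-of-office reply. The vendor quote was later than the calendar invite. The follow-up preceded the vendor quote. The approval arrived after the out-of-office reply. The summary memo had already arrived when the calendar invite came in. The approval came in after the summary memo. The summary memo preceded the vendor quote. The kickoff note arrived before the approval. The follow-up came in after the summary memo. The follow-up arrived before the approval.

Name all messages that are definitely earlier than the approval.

the follow-up, the kickoff note, the out-of-office reply, the status update, the summary memo

Directly stated before the approval: the follow-up, the kickoff note, the out-of-office reply, and the summary memo.
The status update reaches the approval via the status update → the out-of-office reply → the approval.
No chain forces the vendor quote (or any of the others) ahead of the approval.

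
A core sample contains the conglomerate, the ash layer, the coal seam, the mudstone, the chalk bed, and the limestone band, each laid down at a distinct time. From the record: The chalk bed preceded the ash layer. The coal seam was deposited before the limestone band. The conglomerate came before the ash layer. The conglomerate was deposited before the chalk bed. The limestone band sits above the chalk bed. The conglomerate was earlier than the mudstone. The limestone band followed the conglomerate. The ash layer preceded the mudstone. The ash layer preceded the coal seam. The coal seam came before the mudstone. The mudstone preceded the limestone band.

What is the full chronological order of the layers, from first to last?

The constraints fix every adjacent pair, so only one ordering works:
the conglomerate → the chalk bed → the ash layer → the coal seam → the mudstone → the limestone band.

the conglomerate, the chalk bed, the ash layer, the coal seam, the mudstone, the limestone band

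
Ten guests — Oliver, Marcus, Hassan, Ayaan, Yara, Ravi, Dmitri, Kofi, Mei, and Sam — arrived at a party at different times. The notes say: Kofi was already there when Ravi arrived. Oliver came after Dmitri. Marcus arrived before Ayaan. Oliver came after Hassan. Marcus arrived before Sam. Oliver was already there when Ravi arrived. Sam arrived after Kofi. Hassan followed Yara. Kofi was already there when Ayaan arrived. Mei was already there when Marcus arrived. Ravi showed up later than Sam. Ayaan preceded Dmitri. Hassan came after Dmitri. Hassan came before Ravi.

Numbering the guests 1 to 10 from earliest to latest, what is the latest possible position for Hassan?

Hassan must come before Oliver and Ravi — 2 guests forced after them.
Everything else can be placed before Hassan in some valid order, so Hassan can sit as late as position 10 − 2 = 8.

8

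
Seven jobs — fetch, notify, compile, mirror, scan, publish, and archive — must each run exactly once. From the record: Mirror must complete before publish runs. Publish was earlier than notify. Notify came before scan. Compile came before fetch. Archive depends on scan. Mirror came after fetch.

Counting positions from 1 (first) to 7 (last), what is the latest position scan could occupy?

6

Scan must come before archive — 1 stage forced after it.
Everything else can be placed before scan in some valid order, so scan can sit as late as position 7 − 1 = 6.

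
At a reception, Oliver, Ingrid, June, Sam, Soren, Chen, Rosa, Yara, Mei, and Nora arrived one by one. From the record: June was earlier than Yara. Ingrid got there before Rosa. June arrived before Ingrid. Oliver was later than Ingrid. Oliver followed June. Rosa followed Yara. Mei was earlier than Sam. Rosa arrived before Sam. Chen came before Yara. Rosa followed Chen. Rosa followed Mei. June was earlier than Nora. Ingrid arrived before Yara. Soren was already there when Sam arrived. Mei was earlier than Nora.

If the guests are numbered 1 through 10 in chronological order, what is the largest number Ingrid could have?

Ingrid must come before Oliver, Rosa, Sam, and Yara — 4 guests forced after them.
Everything else can be placed before Ingrid in some valid order, so Ingrid can sit as late as position 10 − 4 = 6.

6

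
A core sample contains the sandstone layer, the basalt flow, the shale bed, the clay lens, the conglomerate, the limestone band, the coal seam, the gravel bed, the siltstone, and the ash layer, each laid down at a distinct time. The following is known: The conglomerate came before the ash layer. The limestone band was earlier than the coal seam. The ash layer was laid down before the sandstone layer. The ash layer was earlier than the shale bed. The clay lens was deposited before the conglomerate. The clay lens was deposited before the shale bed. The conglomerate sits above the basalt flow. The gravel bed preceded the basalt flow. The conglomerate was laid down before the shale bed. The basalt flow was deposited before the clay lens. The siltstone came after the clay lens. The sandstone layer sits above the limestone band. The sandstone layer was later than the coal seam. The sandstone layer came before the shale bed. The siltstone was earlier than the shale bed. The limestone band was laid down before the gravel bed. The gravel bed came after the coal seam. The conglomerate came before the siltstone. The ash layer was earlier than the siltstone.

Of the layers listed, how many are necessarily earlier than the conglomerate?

5

Directly stated before the conglomerate: the basalt flow and the clay lens.
The coal seam reaches the conglomerate via the coal seam → the gravel bed → the basalt flow → the conglomerate.
The gravel bed reaches the conglomerate via the gravel bed → the basalt flow → the conglomerate.
The limestone band reaches the conglomerate via the limestone band → the gravel bed → the basalt flow → the conglomerate.
That's the basalt flow, the clay lens, the coal seam, the gravel bed, and the limestone band — 5 in all.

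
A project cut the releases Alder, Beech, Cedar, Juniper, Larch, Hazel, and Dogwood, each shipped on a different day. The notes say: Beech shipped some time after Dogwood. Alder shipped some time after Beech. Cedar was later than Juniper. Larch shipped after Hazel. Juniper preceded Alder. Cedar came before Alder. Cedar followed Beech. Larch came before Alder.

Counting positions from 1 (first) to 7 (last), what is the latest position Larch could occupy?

6

Larch must come before Alder — 1 release forced after it.
Everything else can be placed before Larch in some valid order, so Larch can sit as late as position 7 − 1 = 6.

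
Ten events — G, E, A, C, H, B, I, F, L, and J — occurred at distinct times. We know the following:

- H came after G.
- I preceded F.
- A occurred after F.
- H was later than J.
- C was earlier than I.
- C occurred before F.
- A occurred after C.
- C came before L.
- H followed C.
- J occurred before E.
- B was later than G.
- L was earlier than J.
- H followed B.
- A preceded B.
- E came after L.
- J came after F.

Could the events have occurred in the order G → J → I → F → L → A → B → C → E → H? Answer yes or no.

no

The constraints require C before F, but in the proposed sequence F appears ahead of C. That one violation is enough.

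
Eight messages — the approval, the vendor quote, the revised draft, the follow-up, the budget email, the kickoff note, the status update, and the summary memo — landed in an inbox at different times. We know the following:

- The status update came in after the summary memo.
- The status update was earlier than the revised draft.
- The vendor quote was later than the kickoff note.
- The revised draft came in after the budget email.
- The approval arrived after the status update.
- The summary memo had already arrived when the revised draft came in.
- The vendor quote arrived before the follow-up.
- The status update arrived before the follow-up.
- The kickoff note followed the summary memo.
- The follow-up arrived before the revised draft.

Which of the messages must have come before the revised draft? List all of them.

Directly stated before the revised draft: the budget email, the follow-up, the status update, and the summary memo.
The kickoff note reaches the revised draft via the kickoff note → the vendor quote → the follow-up → the revised draft.
The vendor quote reaches the revised draft via the vendor quote → the follow-up → the revised draft.
No chain forces the approval ahead of the revised draft.

the budget email, the follow-up, the kickoff note, the status update, the summary memo, the vendor quote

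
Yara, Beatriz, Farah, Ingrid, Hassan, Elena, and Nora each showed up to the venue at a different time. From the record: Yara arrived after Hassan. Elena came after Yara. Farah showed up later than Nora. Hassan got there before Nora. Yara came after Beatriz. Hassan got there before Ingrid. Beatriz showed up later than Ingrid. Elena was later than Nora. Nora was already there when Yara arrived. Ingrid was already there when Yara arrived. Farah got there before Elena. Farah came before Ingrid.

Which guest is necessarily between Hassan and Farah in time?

Nora

Tracing the constraints gives Hassan → Nora → Farah, so Nora sits after Hassan and before Farah.
No other guest is forced both after Hassan and before Farah.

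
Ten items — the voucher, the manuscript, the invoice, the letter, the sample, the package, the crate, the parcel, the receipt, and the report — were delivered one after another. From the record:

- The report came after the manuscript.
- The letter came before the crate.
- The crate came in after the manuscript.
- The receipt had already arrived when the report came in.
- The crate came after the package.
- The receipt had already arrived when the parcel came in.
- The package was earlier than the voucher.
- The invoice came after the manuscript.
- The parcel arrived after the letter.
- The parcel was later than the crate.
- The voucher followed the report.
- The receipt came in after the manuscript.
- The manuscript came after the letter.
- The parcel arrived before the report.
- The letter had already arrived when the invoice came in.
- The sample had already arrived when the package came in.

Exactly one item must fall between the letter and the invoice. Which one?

Tracing the constraints gives the letter → the manuscript → the invoice, so the manuscript sits after the letter and before the invoice.
No other item is forced both after the letter and before the invoice.

the manuscript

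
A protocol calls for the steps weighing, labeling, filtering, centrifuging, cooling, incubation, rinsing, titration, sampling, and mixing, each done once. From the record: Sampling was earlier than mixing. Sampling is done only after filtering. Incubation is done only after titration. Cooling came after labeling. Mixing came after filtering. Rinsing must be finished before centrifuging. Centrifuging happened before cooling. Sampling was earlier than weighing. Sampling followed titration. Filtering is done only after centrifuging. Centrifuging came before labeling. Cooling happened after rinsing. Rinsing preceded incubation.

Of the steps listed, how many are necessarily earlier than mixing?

5

Directly stated before mixing: filtering and sampling.
Centrifuging reaches mixing via centrifuging → filtering → mixing.
Rinsing reaches mixing via rinsing → centrifuging → filtering → mixing.
Titration reaches mixing via titration → sampling → mixing.
That's centrifuging, filtering, rinsing, sampling, and titration — 5 in all.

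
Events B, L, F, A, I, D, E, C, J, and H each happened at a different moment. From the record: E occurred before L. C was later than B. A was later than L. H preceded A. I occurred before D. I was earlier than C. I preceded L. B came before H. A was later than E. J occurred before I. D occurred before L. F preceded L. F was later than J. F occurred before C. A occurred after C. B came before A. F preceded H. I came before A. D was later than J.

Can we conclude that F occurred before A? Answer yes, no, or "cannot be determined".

yes

Chain the constraints: F → H → A. Each link is directly stated, so F comes before A.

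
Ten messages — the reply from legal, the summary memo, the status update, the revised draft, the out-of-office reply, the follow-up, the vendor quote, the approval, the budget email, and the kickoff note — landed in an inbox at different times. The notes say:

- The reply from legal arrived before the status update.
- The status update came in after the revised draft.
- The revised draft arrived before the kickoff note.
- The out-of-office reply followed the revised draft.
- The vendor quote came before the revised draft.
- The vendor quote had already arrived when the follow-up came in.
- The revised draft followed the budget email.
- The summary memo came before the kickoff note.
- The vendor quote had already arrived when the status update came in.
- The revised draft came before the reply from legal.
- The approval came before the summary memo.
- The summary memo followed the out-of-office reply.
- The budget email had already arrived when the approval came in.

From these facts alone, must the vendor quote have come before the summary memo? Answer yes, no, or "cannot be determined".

Chain the constraints: the vendor quote → the revised draft → the out-of-office reply → the summary memo. Each link is directly stated, so the vendor quote comes before the summary memo.

yes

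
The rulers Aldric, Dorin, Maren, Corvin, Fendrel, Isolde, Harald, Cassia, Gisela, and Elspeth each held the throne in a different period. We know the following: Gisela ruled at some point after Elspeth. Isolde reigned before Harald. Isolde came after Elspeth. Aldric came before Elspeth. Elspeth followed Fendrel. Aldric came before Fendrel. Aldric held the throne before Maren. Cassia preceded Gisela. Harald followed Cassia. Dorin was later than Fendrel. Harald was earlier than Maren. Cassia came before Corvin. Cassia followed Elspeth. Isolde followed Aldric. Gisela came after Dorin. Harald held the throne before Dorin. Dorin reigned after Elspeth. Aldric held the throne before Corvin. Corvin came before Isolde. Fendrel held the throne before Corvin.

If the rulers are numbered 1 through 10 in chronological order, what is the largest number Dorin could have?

9

Dorin must come before Gisela — 1 ruler forced after them.
Everything else can be placed before Dorin in some valid order, so Dorin can sit as late as position 10 − 1 = 9.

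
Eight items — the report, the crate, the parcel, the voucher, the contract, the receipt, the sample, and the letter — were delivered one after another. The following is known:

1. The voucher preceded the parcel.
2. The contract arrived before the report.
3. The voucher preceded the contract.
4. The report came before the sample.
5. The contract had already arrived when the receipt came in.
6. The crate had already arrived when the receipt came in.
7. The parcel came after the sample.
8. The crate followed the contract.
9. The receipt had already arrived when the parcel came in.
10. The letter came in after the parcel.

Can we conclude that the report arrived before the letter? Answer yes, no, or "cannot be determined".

yes

Chain the constraints: the report → the sample → the parcel → the letter. Each link is directly stated, so the report comes before the letter.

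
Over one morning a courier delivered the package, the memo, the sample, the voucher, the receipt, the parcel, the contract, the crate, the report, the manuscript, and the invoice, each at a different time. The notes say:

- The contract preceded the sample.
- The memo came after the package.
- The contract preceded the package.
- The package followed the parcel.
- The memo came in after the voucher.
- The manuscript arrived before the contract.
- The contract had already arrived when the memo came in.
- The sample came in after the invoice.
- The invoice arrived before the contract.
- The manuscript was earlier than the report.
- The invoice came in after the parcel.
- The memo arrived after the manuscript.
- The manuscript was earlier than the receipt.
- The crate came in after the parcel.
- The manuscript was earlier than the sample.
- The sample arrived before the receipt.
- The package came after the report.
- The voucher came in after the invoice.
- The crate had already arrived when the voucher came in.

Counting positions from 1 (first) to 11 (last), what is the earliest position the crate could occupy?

2

The parcel must come before the crate — 1 forced predecessor.
Nothing else is forced ahead of the crate, so its earliest slot is position 1 + 1 = 2.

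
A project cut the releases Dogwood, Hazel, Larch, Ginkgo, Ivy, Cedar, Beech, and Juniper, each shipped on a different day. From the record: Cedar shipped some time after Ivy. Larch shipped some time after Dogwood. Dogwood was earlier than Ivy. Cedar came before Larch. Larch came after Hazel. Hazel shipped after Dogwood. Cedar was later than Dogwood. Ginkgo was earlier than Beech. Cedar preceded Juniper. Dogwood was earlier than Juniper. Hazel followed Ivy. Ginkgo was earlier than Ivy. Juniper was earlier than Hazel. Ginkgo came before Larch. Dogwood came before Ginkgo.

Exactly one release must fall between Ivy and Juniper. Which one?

Cedar

Tracing the constraints gives Ivy → Cedar → Juniper, so Cedar sits after Ivy and before Juniper.
No other release is forced both after Ivy and before Juniper.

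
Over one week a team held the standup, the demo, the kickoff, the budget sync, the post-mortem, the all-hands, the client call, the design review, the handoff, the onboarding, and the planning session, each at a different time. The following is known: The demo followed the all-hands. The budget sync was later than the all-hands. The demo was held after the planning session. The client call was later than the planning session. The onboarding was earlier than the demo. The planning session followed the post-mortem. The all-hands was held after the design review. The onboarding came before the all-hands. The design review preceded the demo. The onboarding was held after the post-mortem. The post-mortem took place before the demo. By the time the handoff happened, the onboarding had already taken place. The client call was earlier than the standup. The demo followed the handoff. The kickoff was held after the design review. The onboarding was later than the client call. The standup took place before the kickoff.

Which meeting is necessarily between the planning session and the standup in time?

the client call

Tracing the constraints gives the planning session → the client call → the standup, so the client call sits after the planning session and before the standup.
No other meeting is forced both after the planning session and before the standup.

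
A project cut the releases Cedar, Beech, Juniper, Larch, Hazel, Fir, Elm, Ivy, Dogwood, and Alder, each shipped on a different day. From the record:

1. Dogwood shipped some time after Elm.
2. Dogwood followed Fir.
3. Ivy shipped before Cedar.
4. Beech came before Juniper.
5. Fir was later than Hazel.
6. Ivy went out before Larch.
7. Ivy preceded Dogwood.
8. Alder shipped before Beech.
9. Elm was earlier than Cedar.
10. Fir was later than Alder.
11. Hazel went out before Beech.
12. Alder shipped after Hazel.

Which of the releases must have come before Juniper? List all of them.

Directly stated before Juniper: Beech.
Alder reaches Juniper via Alder → Beech → Juniper.
Hazel reaches Juniper via Hazel → Beech → Juniper.

Alder, Beech, Hazel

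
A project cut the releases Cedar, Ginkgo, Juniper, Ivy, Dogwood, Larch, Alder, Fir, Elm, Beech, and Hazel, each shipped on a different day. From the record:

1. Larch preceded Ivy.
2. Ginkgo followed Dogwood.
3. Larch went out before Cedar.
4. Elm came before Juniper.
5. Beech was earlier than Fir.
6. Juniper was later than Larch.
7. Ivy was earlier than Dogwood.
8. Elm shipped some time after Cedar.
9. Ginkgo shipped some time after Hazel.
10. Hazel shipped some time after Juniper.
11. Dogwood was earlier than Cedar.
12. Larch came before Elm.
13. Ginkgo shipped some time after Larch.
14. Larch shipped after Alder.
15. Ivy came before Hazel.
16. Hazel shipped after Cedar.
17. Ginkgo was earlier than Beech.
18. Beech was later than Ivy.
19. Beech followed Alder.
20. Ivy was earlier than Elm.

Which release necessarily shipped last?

Fir

Every other release has a chain of constraints placing it before Fir, so Fir is last.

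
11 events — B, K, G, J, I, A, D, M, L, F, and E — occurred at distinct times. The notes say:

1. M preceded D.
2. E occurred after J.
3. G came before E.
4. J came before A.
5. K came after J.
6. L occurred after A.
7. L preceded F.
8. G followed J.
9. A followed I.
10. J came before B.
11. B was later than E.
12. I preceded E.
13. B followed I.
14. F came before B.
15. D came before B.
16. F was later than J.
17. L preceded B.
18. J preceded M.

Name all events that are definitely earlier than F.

Directly stated before F: J and L.
A reaches F via A → L → F.
I reaches F via I → A → L → F.

A, I, J, L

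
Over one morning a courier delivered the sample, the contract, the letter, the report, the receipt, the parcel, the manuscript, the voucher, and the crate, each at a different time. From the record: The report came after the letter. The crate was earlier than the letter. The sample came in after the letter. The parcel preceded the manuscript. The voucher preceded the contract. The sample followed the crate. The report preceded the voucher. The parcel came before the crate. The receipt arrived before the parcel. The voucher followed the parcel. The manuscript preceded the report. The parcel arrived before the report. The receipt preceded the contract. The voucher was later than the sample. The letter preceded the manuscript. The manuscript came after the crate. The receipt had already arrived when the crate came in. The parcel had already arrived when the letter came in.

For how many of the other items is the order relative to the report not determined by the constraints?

1

Forced before the report: the crate, the letter, the manuscript, the parcel, and the receipt; forced after the report: the contract and the voucher.
That leaves the sample with no forced order relative to the report — 1.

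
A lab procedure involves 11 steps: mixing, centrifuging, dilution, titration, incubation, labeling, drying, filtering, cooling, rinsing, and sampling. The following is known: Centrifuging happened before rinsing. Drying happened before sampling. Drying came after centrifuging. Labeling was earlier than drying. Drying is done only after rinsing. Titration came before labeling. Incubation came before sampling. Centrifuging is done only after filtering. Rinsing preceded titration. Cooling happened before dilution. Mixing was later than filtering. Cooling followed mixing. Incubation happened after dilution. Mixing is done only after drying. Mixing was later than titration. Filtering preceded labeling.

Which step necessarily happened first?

filtering

Filtering has a chain of constraints placing it before every other step, so filtering must be first.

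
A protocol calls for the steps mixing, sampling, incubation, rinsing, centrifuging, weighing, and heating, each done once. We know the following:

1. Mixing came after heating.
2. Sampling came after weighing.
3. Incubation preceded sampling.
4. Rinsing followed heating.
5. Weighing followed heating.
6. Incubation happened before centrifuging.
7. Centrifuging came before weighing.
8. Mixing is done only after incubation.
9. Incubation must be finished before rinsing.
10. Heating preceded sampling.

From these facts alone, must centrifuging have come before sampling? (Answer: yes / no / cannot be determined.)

Chain the constraints: centrifuging → weighing → sampling. Each link is directly stated, so centrifuging comes before sampling.

yes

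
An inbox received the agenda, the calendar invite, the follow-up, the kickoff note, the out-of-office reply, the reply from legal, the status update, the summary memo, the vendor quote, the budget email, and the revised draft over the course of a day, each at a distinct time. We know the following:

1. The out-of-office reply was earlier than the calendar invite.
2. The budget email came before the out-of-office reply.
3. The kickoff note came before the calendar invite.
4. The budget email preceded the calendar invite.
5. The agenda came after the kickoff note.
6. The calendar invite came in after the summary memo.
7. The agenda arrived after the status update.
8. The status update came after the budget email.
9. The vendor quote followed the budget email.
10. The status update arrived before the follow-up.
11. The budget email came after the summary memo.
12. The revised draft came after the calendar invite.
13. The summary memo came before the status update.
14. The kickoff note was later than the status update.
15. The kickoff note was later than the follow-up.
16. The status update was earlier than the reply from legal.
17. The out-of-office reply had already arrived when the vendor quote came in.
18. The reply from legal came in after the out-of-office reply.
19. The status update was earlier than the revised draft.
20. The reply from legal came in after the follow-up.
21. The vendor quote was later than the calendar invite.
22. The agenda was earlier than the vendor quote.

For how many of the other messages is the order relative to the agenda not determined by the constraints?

4

Forced before the agenda: the budget email, the follow-up, the kickoff note, the status update, and the summary memo; forced after the agenda: the vendor quote.
That leaves the calendar invite, the out-of-office reply, the reply from legal, and the revised draft with no forced order relative to the agenda — 4.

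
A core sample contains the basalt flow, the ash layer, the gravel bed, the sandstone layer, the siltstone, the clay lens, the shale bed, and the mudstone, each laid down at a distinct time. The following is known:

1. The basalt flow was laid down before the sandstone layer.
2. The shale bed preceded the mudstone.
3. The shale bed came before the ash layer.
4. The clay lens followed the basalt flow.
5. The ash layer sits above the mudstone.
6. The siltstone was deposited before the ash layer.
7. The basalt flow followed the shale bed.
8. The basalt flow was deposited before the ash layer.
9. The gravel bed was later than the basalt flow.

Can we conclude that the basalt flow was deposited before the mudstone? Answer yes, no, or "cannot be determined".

No chain of stated constraints runs from the basalt flow to the mudstone, and none runs from the mudstone to the basalt flow either.
So the relative order of the basalt flow and the mudstone is not fixed by the given facts.

cannot be determined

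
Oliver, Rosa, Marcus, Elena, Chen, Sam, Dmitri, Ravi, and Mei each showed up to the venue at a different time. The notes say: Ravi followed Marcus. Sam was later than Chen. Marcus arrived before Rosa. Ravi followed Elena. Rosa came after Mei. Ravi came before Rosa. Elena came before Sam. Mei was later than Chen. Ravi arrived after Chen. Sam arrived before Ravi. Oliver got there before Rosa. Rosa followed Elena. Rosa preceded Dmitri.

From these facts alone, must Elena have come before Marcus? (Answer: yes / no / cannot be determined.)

No chain of stated constraints runs from Elena to Marcus, and none runs from Marcus to Elena either.
So the relative order of Elena and Marcus is not fixed by the given facts.

cannot be determined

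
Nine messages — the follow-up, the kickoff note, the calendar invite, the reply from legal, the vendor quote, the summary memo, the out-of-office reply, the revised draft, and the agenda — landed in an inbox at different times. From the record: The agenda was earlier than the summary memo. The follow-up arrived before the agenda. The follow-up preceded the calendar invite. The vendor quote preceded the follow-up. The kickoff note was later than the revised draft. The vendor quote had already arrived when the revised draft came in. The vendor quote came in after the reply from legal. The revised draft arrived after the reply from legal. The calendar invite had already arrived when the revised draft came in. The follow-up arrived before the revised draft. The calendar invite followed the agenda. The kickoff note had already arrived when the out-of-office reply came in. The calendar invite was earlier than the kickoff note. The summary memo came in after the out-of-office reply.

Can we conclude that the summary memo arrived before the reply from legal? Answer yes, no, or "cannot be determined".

Tracing the constraints gives the reply from legal → the revised draft → the kickoff note → the out-of-office reply → the summary memo, so the reply from legal must come before the summary memo.
That means the summary memo cannot be before the reply from legal.

no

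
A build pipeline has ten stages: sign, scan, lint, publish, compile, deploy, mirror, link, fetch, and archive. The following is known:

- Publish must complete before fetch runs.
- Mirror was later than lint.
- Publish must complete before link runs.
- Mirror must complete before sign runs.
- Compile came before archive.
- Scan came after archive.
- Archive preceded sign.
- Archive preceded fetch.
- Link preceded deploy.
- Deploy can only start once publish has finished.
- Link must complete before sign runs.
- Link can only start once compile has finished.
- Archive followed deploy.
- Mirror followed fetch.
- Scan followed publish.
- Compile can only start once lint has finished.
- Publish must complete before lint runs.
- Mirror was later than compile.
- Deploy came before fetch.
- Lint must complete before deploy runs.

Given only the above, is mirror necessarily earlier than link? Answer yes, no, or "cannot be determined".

Tracing the constraints gives link → deploy → fetch → mirror, so link must come before mirror.
That means mirror cannot be before link.

no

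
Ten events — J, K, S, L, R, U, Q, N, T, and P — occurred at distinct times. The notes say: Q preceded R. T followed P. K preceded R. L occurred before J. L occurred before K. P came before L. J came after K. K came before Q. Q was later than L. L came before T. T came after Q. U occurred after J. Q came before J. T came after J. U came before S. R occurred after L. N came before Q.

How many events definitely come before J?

Directly stated before J: K, L, and Q.
N reaches J via N → Q → J.
P reaches J via P → L → J.
No chain forces S (or any of the others) ahead of J.
That's K, L, N, P, and Q — 5 in all.

5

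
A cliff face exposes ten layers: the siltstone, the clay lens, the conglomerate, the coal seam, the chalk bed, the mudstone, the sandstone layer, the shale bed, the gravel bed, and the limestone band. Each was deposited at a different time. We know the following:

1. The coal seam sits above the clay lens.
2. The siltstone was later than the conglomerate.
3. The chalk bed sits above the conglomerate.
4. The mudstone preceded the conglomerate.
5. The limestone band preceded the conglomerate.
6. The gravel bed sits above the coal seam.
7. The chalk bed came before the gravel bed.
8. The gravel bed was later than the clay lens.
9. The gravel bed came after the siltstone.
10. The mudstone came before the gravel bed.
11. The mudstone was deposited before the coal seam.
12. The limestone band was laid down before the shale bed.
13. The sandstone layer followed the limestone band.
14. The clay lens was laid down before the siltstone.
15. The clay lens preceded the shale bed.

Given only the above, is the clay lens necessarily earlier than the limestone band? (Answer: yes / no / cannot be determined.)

cannot be determined

No chain of stated constraints runs from the clay lens to the limestone band, and none runs from the limestone band to the clay lens either.
So the relative order of the clay lens and the limestone band is not fixed by the given facts.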